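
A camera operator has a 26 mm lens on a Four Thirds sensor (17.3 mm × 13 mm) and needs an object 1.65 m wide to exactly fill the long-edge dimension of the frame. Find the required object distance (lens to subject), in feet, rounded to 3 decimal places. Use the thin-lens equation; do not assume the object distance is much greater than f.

8.221 ft

W: 1.65 m = 1650 mm.
Magnification m = w/W = dᵢ/dₒ; combined with 1/f = 1/dₒ + 1/dᵢ this gives dₒ = f·(1 + W/w).
dₒ = 26 mm × (1 + 1650/17.3) = 26 × 96.3757 ≈ 2505.769 mm = 2505.769/304.8 ft = 8.22103 ft.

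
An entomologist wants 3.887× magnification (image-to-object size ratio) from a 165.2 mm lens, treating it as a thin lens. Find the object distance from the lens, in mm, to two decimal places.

207.70 mm

With m = dᵢ/dₒ and 1/f = 1/dₒ + 1/dᵢ, substituting dᵢ = m·dₒ gives 1/f = (1 + 1/m)/dₒ, hence dₒ = f·(1 + 1/m).
dₒ = 165.2 × (1 + 1/3.887) = 165.2 × 1.25727 ≈ 207.701 mm.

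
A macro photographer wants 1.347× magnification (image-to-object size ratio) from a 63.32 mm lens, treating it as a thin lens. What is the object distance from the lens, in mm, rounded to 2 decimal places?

110.33 mm

With m = dᵢ/dₒ and 1/f = 1/dₒ + 1/dᵢ, substituting dᵢ = m·dₒ gives 1/f = (1 + 1/m)/dₒ, hence dₒ = f·(1 + 1/m).
dₒ = 63.32 × (1 + 1/1.347) = 63.32 × 1.74239 ≈ 110.328 mm.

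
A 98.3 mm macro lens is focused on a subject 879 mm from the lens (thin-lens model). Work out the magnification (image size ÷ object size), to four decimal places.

Thin lens: 1/f = 1/dₒ + 1/dᵢ → 1/dᵢ = 1/98.3 − 1/879 = 0.0090353 mm⁻¹, so dᵢ ≈ 110.6772 mm.
Magnification m = dᵢ/dₒ = 110.6772/879 ≈ 0.12591.

0.1259×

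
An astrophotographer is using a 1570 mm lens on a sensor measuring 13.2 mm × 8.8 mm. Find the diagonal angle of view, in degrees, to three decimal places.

0.579°

Sensor diagonal = √(13.2² + 8.8²) = √251.6800 ≈ 15.8644 mm.
Angle of view α = 2·arctan(d/2f) with d = 15.8644 mm and f = 1570 mm.
d/2f = 0.00505; arctan(0.00505) ≈ 0.2895°, so α ≈ 0.5790°.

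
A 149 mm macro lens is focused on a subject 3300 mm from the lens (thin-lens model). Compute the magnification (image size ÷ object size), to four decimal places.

0.0473×

Thin lens: 1/f = 1/dₒ + 1/dᵢ → 1/dᵢ = 1/149 − 1/3300 = 0.0064084 mm⁻¹, so dᵢ ≈ 156.0457 mm.
Magnification m = dᵢ/dₒ = 156.0457/3300 ≈ 0.04729.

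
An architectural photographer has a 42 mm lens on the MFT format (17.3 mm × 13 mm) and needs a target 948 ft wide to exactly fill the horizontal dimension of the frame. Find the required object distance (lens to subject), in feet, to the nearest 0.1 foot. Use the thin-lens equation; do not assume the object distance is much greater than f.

W: 948 ft × 304.8 mm/ft = 288950.39 mm.
Magnification m = w/W = dᵢ/dₒ; combined with 1/f = 1/dₒ + 1/dᵢ this gives dₒ = f·(1 + W/w).
dₒ = 42 mm × (1 + 288950/17.3) = 42 × 16703.3347 ≈ 701540.058 mm = 701540.058/304.8 ft = 2301.64 ft.

2301.6 ft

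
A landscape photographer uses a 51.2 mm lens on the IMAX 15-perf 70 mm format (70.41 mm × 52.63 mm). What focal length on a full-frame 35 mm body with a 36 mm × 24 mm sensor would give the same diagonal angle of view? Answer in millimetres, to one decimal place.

25.2 mm

Sensor diagonal = √(70.41² + 52.63²) = √7727.4850 ≈ 87.9061 mm.
Sensor diagonal = √(36² + 24²) = √1872.0000 ≈ 43.2666 mm.
Equal angle of view means equal diagonal/f ratio, so f₂ = f₁ · (diagonal₂/diagonal₁) = 51.2 × 43.2666/87.9061.
f₂ = 51.2 × 0.49219 ≈ 25.200 mm.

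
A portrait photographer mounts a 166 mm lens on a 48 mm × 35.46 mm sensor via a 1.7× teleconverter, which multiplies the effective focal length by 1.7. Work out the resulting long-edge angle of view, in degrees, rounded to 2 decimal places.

9.72°

Effective focal length f = 166 × 1.7 = 282.2 mm.
α = 2·arctan(48 / (2 × 282.2)) = 2·arctan(0.08505) ≈ 9.7222°.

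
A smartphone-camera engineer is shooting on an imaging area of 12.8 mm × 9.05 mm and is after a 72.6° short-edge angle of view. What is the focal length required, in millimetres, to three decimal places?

6.160 mm

From α = 2·arctan(h/2f) we get f = h / (2·tan(α/2)).
With h = 9.05 mm and α/2 = 36.3°, tan(α/2) ≈ 0.73457, so f ≈ 9.05 / 1.46915 ≈ 6.1600 mm.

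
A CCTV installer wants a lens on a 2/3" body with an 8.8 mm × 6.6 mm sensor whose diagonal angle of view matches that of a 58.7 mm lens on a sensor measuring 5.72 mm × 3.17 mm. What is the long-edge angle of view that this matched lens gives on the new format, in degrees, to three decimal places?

5.103°

Sensor diagonal = √(5.72² + 3.17²) = √42.7673 ≈ 6.5397 mm.
Sensor diagonal = √(8.8² + 6.6²) = √121.0000 ≈ 11.0000 mm.
Equal diagonal AOV ⇒ f₂ = f₁ · 11.0000/6.5397 = 58.7 × 1.68204 ≈ 98.7359 mm.
Long-edge AOV on the new format = 2·arctan(8.8 / (2 × 98.7359)) = 2·arctan(0.04456) ≈ 5.1032°.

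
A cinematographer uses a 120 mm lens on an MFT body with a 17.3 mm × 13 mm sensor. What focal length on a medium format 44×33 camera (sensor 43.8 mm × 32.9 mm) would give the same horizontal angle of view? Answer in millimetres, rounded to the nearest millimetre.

Equal angle of view means equal width/f ratio, so f₂ = f₁ · (width₂/width₁) = 120 × 43.8/17.3.
f₂ = 120 × 2.53179 ≈ 303.815 mm.

304 mm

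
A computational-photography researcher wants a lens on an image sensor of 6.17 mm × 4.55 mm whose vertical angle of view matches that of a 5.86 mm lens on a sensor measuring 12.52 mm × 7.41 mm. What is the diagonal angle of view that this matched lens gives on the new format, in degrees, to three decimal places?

Equal vertical AOV ⇒ f₂ = f₁ · 4.55/7.41 = 5.86 × 0.61404 ≈ 3.5982 mm.
Sensor diagonal = √(6.17² + 4.55²) = √58.7714 ≈ 7.6663 mm.
Diagonal AOV on the new format = 2·arctan(7.6663 / (2 × 3.5982)) = 2·arctan(1.06528) ≈ 93.6206°.

93.621°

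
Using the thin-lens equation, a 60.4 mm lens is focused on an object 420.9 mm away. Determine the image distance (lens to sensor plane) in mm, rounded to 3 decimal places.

1/dᵢ = 1/f − 1/dₒ = 1/60.4 − 1/420.9 = 0.0141804 mm⁻¹.
dᵢ = 1/0.0141804 ≈ 70.5197 mm.

70.520 mm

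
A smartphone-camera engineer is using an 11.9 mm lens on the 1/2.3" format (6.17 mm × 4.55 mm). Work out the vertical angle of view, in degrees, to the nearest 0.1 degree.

21.6°

Angle of view α = 2·arctan(h/2f) with h = 4.55 mm and f = 11.9 mm.
h/2f = 0.19118; arctan(0.19118) ≈ 10.8230°, so α ≈ 21.6460°.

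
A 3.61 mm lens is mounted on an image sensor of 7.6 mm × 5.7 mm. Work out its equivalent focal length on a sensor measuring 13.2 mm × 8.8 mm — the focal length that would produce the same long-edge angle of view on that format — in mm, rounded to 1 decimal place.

Equal angle of view means equal width/f ratio, so f₂ = f₁ · (width₂/width₁) = 3.61 × 13.2/7.6.
f₂ = 3.61 × 1.73684 ≈ 6.270 mm.

6.3 mm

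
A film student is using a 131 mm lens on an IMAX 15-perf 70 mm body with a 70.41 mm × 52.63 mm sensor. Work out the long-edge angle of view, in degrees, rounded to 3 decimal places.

30.085°

Angle of view α = 2·arctan(w/2f) with w = 70.41 mm and f = 131 mm.
w/2f = 0.26874; arctan(0.26874) ≈ 15.0423°, so α ≈ 30.0846°.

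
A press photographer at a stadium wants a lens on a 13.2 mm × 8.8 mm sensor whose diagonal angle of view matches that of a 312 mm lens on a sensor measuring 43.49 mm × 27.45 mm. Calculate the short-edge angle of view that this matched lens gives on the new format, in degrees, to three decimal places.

5.235°

Sensor diagonal = √(43.49² + 27.45²) = √2644.8826 ≈ 51.4284 mm.
Sensor diagonal = √(13.2² + 8.8²) = √251.6800 ≈ 15.8644 mm.
Equal diagonal AOV ⇒ f₂ = f₁ · 15.8644/51.4284 = 312 × 0.30848 ≈ 96.2445 mm.
Short-edge AOV on the new format = 2·arctan(8.8 / (2 × 96.2445)) = 2·arctan(0.04572) ≈ 5.2351°.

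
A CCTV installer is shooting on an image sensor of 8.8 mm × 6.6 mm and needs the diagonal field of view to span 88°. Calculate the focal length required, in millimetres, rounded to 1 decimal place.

Sensor diagonal = √(8.8² + 6.6²) = √121.0000 ≈ 11.0000 mm.
From α = 2·arctan(d/2f) we get f = d / (2·tan(α/2)).
With d = 11.0000 mm and α/2 = 44°, tan(α/2) ≈ 0.96569, so f ≈ 11.0000 / 1.93138 ≈ 5.6954 mm.

5.7 mm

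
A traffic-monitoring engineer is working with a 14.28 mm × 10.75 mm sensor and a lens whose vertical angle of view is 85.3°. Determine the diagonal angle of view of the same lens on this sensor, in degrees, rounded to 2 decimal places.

From the vertical AOV: f = 10.75 / (2·tan(42.65°)) = 10.75 / 1.84232 ≈ 5.8350 mm.
Sensor diagonal = √(14.28² + 10.75²) = √319.4809 ≈ 17.8740 mm.
Diagonal AOV = 2·arctan(17.8740 / (2 × 5.8350)) = 2·arctan(1.53161) ≈ 113.7184°.

113.72°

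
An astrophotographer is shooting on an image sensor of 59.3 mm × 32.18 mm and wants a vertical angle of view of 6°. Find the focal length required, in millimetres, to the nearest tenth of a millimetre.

307.0 mm

From α = 2·arctan(h/2f) we get f = h / (2·tan(α/2)).
With h = 32.18 mm and α/2 = 3°, tan(α/2) ≈ 0.05241, so f ≈ 32.18 / 0.10482 ≈ 307.0155 mm.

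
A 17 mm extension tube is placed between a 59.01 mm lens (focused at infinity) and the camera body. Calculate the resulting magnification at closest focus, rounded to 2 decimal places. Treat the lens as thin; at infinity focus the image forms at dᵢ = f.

The tube moves the image plane from f to f + e, so dᵢ = 59.01 + 17 = 76.01 mm. Focus is achieved when 1/f = 1/dₒ + 1/dᵢ, giving dₒ = 1/(1/f − 1/(f+e)).
Magnification m = dᵢ/dₒ = (f+e)·(1/f − 1/(f+e)) = e/f = 17/59.01 ≈ 0.2881.

0.29×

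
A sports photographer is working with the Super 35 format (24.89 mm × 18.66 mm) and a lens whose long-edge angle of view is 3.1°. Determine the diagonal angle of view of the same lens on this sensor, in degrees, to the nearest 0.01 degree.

From the long-edge AOV: f = 24.89 / (2·tan(1.55°)) = 24.89 / 0.05412 ≈ 459.9174 mm.
Sensor diagonal = √(24.89² + 18.66²) = √967.7077 ≈ 31.1080 mm.
Diagonal AOV = 2·arctan(31.1080 / (2 × 459.9174)) = 2·arctan(0.03382) ≈ 3.8739°.

3.87°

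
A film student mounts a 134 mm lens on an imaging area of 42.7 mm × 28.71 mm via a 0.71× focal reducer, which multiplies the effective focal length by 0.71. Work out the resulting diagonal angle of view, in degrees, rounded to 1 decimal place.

30.3°

Effective focal length f = 134 × 0.71 = 95.14 mm.
Sensor diagonal = √(42.7² + 28.71²) = √2647.5541 ≈ 51.4544 mm.
α = 2·arctan(51.454 / (2 × 95.14)) = 2·arctan(0.27041) ≈ 30.2634°.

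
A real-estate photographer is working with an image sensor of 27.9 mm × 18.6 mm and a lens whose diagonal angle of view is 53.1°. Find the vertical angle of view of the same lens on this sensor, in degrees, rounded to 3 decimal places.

Sensor diagonal = √(27.9² + 18.6²) = √1124.3700 ≈ 33.5316 mm.
From the diagonal AOV: f = 33.5316 / (2·tan(26.55°)) = 33.5316 / 0.99934 ≈ 33.5537 mm.
Vertical AOV = 2·arctan(18.6 / (2 × 33.5537)) = 2·arctan(0.27717) ≈ 30.9833°.

30.983°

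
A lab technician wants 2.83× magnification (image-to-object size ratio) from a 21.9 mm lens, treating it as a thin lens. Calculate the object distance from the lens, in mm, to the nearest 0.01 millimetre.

With m = dᵢ/dₒ and 1/f = 1/dₒ + 1/dᵢ, substituting dᵢ = m·dₒ gives 1/f = (1 + 1/m)/dₒ, hence dₒ = f·(1 + 1/m).
dₒ = 21.9 × (1 + 1/2.83) = 21.9 × 1.35336 ≈ 29.639 mm.

29.64 mm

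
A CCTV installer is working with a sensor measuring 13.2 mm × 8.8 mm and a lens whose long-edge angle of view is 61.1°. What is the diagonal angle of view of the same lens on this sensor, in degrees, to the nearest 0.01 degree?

70.70°

From the long-edge AOV: f = 13.2 / (2·tan(30.55°)) = 13.2 / 1.18044 ≈ 11.1823 mm.
Sensor diagonal = √(13.2² + 8.8²) = √251.6800 ≈ 15.8644 mm.
Diagonal AOV = 2·arctan(15.8644 / (2 × 11.1823)) = 2·arctan(0.70936) ≈ 70.7005°.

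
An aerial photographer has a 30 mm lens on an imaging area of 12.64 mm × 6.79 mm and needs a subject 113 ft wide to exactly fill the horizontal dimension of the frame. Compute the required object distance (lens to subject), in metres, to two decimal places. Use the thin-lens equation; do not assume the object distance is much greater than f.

81.78 m

W: 113 ft × 304.8 mm/ft = 34442.40 mm.
Magnification m = w/W = dᵢ/dₒ; combined with 1/f = 1/dₒ + 1/dᵢ this gives dₒ = f·(1 + W/w).
dₒ = 30 mm × (1 + 34442.4/12.64) = 30 × 2725.8733 ≈ 81776.200 mm = 81.7762 m.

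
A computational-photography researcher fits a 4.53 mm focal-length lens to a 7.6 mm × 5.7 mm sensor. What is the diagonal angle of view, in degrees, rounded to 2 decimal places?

92.72°

Sensor diagonal = √(7.6² + 5.7²) = √90.2500 ≈ 9.5000 mm.
Angle of view α = 2·arctan(d/2f) with d = 9.5000 mm and f = 4.53 mm.
d/2f = 1.04857; arctan(1.04857) ≈ 46.3581°, so α ≈ 92.7161°.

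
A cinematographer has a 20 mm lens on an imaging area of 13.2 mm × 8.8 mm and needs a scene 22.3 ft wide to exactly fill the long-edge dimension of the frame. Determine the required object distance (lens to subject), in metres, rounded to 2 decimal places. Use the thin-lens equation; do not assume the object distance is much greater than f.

10.32 m

W: 22.3 ft × 304.8 mm/ft = 6797.04 mm.
Magnification m = w/W = dᵢ/dₒ; combined with 1/f = 1/dₒ + 1/dᵢ this gives dₒ = f·(1 + W/w).
dₒ = 20 mm × (1 + 6797.04/13.2) = 20 × 515.9273 ≈ 10318.545 mm = 10.3185 m.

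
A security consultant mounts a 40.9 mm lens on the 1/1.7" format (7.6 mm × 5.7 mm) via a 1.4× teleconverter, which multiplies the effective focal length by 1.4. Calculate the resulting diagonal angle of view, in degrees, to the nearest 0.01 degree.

Effective focal length f = 40.9 × 1.4 = 57.26 mm.
Sensor diagonal = √(7.6² + 5.7²) = √90.2500 ≈ 9.5000 mm.
α = 2·arctan(9.500 / (2 × 57.26)) = 2·arctan(0.08295) ≈ 9.4842°.

9.48°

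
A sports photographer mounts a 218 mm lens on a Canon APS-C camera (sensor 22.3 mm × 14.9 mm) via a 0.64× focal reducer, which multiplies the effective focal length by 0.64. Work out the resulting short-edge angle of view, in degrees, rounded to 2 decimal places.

6.11°

Effective focal length f = 218 × 0.64 = 139.52 mm.
α = 2·arctan(14.9 / (2 × 139.52)) = 2·arctan(0.05340) ≈ 6.1131°.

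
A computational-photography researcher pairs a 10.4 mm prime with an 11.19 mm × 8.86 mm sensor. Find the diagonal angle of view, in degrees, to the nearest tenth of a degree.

68.9°

Sensor diagonal = √(11.19² + 8.86²) = √203.7157 ≈ 14.2729 mm.
Angle of view α = 2·arctan(d/2f) with d = 14.2729 mm and f = 10.4 mm.
d/2f = 0.68620; arctan(0.68620) ≈ 34.4578°, so α ≈ 68.9156°.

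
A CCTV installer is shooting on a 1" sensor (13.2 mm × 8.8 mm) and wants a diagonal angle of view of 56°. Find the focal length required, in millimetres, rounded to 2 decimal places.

Sensor diagonal = √(13.2² + 8.8²) = √251.6800 ≈ 15.8644 mm.
From α = 2·arctan(d/2f) we get f = d / (2·tan(α/2)).
With d = 15.8644 mm and α/2 = 28°, tan(α/2) ≈ 0.53171, so f ≈ 15.8644 / 1.06342 ≈ 14.9183 mm.

14.92 mm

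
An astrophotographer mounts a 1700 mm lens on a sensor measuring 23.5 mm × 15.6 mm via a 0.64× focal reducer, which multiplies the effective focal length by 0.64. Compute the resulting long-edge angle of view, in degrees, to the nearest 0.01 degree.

Effective focal length f = 1700 × 0.64 = 1088 mm.
α = 2·arctan(23.5 / (2 × 1088)) = 2·arctan(0.01080) ≈ 1.2375°.

1.24°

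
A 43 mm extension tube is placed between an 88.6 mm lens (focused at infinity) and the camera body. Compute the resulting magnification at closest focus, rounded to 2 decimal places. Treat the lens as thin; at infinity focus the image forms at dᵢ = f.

The tube moves the image plane from f to f + e, so dᵢ = 88.6 + 43 = 131.6 mm. Focus is achieved when 1/f = 1/dₒ + 1/dᵢ, giving dₒ = 1/(1/f − 1/(f+e)).
Magnification m = dᵢ/dₒ = (f+e)·(1/f − 1/(f+e)) = e/f = 43/88.6 ≈ 0.4853.

0.49×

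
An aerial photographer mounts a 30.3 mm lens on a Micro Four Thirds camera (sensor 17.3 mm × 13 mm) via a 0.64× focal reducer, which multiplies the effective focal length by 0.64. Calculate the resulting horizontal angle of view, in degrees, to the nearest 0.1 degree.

Effective focal length f = 30.3 × 0.64 = 19.392 mm.
α = 2·arctan(17.3 / (2 × 19.392)) = 2·arctan(0.44606) ≈ 48.0795°.

48.1°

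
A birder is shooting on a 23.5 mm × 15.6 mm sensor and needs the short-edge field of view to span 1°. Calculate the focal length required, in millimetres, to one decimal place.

From α = 2·arctan(h/2f) we get f = h / (2·tan(α/2)).
With h = 15.6 mm and α/2 = 0.5°, tan(α/2) ≈ 0.00873, so f ≈ 15.6 / 0.01745 ≈ 893.7915 mm.

893.8 mm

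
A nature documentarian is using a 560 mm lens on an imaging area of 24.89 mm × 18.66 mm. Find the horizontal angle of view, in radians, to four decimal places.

0.0444 rad

Angle of view α = 2·arctan(w/2f) with w = 24.89 mm and f = 560 mm.
w/2f = 0.02222; arctan(0.02222) ≈ 0.0222 rad, so α ≈ 0.0444 rad.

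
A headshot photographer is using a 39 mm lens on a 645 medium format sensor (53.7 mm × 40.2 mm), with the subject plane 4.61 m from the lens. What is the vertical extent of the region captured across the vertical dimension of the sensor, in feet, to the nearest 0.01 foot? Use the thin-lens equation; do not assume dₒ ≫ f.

dₒ: 4.61 m = 4610 mm.
Similar triangles through the lens centre give W/dₒ = h/dᵢ; with 1/f = 1/dₒ + 1/dᵢ this gives W = h·(dₒ − f)/f.
W = 40.2 mm × (4610 − 39) / 39 = 40.2 × 117.2051 ≈ 4711.646 mm = 4711.646/304.8 ft = 15.4582 ft.

15.46 ft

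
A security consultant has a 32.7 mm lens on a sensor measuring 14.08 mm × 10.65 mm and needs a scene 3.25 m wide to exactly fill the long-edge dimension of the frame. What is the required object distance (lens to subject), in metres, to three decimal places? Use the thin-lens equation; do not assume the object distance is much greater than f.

W: 3.25 m = 3250 mm.
Magnification m = w/W = dᵢ/dₒ; combined with 1/f = 1/dₒ + 1/dᵢ this gives dₒ = f·(1 + W/w).
dₒ = 32.7 mm × (1 + 3250/14.08) = 32.7 × 231.8239 ≈ 7580.640 mm = 7.58064 m.

7.581 m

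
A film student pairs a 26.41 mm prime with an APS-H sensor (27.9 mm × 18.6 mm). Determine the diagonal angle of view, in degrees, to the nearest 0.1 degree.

Sensor diagonal = √(27.9² + 18.6²) = √1124.3700 ≈ 33.5316 mm.
Angle of view α = 2·arctan(d/2f) with d = 33.5316 mm and f = 26.41 mm.
d/2f = 0.63483; arctan(0.63483) ≈ 32.4085°, so α ≈ 64.8171°.

64.8°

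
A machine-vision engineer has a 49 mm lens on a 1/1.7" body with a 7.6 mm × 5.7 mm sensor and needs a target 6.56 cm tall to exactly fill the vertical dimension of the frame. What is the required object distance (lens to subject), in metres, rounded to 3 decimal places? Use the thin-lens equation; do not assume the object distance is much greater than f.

W: 6.56 cm = 65.6 mm.
Magnification m = h/W = dᵢ/dₒ; combined with 1/f = 1/dₒ + 1/dᵢ this gives dₒ = f·(1 + W/h).
dₒ = 49 mm × (1 + 65.6/5.7) = 49 × 12.5088 ≈ 612.930 mm = 0.61293 m.

0.613 m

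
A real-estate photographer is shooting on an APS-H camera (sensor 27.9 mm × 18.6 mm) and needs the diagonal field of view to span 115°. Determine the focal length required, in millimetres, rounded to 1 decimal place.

Sensor diagonal = √(27.9² + 18.6²) = √1124.3700 ≈ 33.5316 mm.
From α = 2·arctan(d/2f) we get f = d / (2·tan(α/2)).
With d = 33.5316 mm and α/2 = 57.5°, tan(α/2) ≈ 1.56969, so f ≈ 33.5316 / 3.13937 ≈ 10.6810 mm.

10.7 mm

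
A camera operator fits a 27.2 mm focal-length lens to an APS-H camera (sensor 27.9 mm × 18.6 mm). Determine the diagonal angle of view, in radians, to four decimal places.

1.1048 rad

Sensor diagonal = √(27.9² + 18.6²) = √1124.3700 ≈ 33.5316 mm.
Angle of view α = 2·arctan(d/2f) with d = 33.5316 mm and f = 27.2 mm.
d/2f = 0.61639; arctan(0.61639) ≈ 0.5524 rad, so α ≈ 1.1048 rad.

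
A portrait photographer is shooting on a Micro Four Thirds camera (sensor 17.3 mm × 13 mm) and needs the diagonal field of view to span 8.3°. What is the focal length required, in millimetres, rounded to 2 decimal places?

Sensor diagonal = √(17.3² + 13²) = √468.2900 ≈ 21.6400 mm.
From α = 2·arctan(d/2f) we get f = d / (2·tan(α/2)).
With d = 21.6400 mm and α/2 = 4.15°, tan(α/2) ≈ 0.07256, so f ≈ 21.6400 / 0.14512 ≈ 149.1220 mm.

149.12 mm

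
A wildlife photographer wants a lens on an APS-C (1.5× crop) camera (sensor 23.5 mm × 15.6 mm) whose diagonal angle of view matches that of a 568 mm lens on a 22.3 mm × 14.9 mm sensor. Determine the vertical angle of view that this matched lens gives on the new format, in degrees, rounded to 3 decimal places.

Sensor diagonal = √(22.3² + 14.9²) = √719.3000 ≈ 26.8198 mm.
Sensor diagonal = √(23.5² + 15.6²) = √795.6100 ≈ 28.2066 mm.
Equal diagonal AOV ⇒ f₂ = f₁ · 28.2066/26.8198 = 568 × 1.05171 ≈ 597.3700 mm.
Vertical AOV on the new format = 2·arctan(15.6 / (2 × 597.3700)) = 2·arctan(0.01306) ≈ 1.4962°.

1.496°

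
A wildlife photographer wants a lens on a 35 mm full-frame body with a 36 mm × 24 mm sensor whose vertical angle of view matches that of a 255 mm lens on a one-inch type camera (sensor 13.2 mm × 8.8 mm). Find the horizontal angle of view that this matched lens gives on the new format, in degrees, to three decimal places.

2.965°

Equal vertical AOV ⇒ f₂ = f₁ · 24/8.8 = 255 × 2.72727 ≈ 695.4545 mm.
Horizontal AOV on the new format = 2·arctan(36 / (2 × 695.4545)) = 2·arctan(0.02588) ≈ 2.9652°.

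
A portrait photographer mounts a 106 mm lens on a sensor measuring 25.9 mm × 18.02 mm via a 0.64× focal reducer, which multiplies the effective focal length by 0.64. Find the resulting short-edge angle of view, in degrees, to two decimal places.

15.13°

Effective focal length f = 106 × 0.64 = 67.84 mm.
α = 2·arctan(18.02 / (2 × 67.84)) = 2·arctan(0.13281) ≈ 15.1306°.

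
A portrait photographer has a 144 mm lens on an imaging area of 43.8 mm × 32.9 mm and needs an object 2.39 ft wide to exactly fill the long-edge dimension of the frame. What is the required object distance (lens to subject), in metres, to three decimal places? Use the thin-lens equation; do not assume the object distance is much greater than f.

2.539 m

W: 2.39 ft × 304.8 mm/ft = 728.47 mm.
Magnification m = w/W = dᵢ/dₒ; combined with 1/f = 1/dₒ + 1/dᵢ this gives dₒ = f·(1 + W/w).
dₒ = 144 mm × (1 + 728.472/43.8) = 144 × 17.6318 ≈ 2538.976 mm = 2.53898 m.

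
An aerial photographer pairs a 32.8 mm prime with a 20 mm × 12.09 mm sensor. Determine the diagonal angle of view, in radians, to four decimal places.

Sensor diagonal = √(20² + 12.09²) = √546.1681 ≈ 23.3702 mm.
Angle of view α = 2·arctan(d/2f) with d = 23.3702 mm and f = 32.8 mm.
d/2f = 0.35625; arctan(0.35625) ≈ 0.3422 rad, so α ≈ 0.6845 rad.

0.6845 rad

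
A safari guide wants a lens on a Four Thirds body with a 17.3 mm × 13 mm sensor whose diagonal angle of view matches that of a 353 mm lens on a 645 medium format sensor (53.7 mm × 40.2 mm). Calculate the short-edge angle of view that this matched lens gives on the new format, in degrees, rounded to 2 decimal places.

Sensor diagonal = √(53.7² + 40.2²) = √4499.7300 ≈ 67.0800 mm.
Sensor diagonal = √(17.3² + 13²) = √468.2900 ≈ 21.6400 mm.
Equal diagonal AOV ⇒ f₂ = f₁ · 21.6400/67.0800 = 353 × 0.32260 ≈ 113.8778 mm.
Short-edge AOV on the new format = 2·arctan(13 / (2 × 113.8778)) = 2·arctan(0.05708) ≈ 6.5337°.

6.53°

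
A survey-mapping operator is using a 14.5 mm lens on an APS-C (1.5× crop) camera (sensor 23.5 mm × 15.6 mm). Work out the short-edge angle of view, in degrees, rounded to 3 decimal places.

Angle of view α = 2·arctan(h/2f) with h = 15.6 mm and f = 14.5 mm.
h/2f = 0.53793; arctan(0.53793) ≈ 28.2772°, so α ≈ 56.5544°.

56.554°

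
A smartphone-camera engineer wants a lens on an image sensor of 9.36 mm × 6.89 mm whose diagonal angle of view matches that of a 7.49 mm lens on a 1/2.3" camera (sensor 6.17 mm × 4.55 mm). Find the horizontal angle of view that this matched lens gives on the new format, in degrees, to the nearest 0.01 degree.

Sensor diagonal = √(6.17² + 4.55²) = √58.7714 ≈ 7.6663 mm.
Sensor diagonal = √(9.36² + 6.89²) = √135.0817 ≈ 11.6225 mm.
Equal diagonal AOV ⇒ f₂ = f₁ · 11.6225/7.6663 = 7.49 × 1.51606 ≈ 11.3553 mm.
Horizontal AOV on the new format = 2·arctan(9.36 / (2 × 11.3553)) = 2·arctan(0.41214) ≈ 44.7974°.

44.80°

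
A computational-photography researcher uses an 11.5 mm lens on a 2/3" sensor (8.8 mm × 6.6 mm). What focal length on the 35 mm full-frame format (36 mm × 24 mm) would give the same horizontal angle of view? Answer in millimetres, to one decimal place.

Equal angle of view means equal width/f ratio, so f₂ = f₁ · (width₂/width₁) = 11.5 × 36/8.8.
f₂ = 11.5 × 4.09091 ≈ 47.045 mm.

47.0 mm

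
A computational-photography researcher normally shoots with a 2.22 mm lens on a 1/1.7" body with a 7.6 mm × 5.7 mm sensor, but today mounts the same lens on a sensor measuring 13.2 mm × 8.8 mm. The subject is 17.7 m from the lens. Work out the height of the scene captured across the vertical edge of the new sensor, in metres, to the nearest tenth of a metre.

The focal length stays 2.22 mm; the relevant sensor dimension is now h = 8.8 mm. Object distance dₒ = 17.7 m = 17700 mm.
Thin-lens field height W = h·(dₒ − f)/f = 8.8 × (17700 − 2.22)/2.22 ≈ 70153.362 mm = 70.1534 m.

70.2 m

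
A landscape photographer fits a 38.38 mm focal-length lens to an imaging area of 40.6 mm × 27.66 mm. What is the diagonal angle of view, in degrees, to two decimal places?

Sensor diagonal = √(40.6² + 27.66²) = √2413.4356 ≈ 49.1267 mm.
Angle of view α = 2·arctan(d/2f) with d = 49.1267 mm and f = 38.38 mm.
d/2f = 0.64000; arctan(0.64000) ≈ 32.6194°, so α ≈ 65.2388°.

65.24°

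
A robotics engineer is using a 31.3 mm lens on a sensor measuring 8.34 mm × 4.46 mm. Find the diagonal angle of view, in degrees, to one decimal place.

17.2°

Sensor diagonal = √(8.34² + 4.46²) = √89.4472 ≈ 9.4577 mm.
Angle of view α = 2·arctan(d/2f) with d = 9.4577 mm and f = 31.3 mm.
d/2f = 0.15108; arctan(0.15108) ≈ 8.5913°, so α ≈ 17.1826°.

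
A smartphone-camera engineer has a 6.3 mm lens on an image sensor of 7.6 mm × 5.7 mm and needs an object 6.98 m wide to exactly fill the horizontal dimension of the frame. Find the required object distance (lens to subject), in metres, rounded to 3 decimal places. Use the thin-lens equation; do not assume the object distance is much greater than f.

5.792 m

W: 6.98 m = 6980 mm.
Magnification m = w/W = dᵢ/dₒ; combined with 1/f = 1/dₒ + 1/dᵢ this gives dₒ = f·(1 + W/w).
dₒ = 6.3 mm × (1 + 6980/7.6) = 6.3 × 919.4211 ≈ 5792.353 mm = 5.79235 m.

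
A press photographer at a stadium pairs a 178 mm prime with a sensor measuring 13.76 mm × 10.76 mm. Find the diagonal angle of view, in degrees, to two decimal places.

5.62°

Sensor diagonal = √(13.76² + 10.76²) = √305.1152 ≈ 17.4675 mm.
Angle of view α = 2·arctan(d/2f) with d = 17.4675 mm and f = 178 mm.
d/2f = 0.04907; arctan(0.04907) ≈ 2.8090°, so α ≈ 5.6181°.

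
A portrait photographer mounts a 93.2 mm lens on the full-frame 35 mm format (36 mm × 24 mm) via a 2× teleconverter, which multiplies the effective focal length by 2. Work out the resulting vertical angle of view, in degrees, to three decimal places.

7.367°

Effective focal length f = 93.2 × 2 = 186.4 mm.
α = 2·arctan(24 / (2 × 186.4)) = 2·arctan(0.06438) ≈ 7.3670°.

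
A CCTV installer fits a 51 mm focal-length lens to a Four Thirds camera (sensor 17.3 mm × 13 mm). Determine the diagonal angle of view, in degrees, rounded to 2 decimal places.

Sensor diagonal = √(17.3² + 13²) = √468.2900 ≈ 21.6400 mm.
Angle of view α = 2·arctan(d/2f) with d = 21.6400 mm and f = 51 mm.
d/2f = 0.21216; arctan(0.21216) ≈ 11.9781°, so α ≈ 23.9562°.

23.96°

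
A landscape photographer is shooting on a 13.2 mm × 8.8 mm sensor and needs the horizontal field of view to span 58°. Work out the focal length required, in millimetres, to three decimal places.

11.907 mm

From α = 2·arctan(w/2f) we get f = w / (2·tan(α/2)).
With w = 13.2 mm and α/2 = 29°, tan(α/2) ≈ 0.55431, so f ≈ 13.2 / 1.10862 ≈ 11.9067 mm.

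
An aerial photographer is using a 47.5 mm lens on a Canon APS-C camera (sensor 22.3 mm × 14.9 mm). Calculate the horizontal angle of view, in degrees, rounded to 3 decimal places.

Angle of view α = 2·arctan(w/2f) with w = 22.3 mm and f = 47.5 mm.
w/2f = 0.23474; arctan(0.23474) ≈ 13.2103°, so α ≈ 26.4205°.

26.421°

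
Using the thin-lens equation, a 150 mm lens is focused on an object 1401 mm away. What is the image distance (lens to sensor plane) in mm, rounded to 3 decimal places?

1/dᵢ = 1/f − 1/dₒ = 1/150 − 1/1401 = 0.0059529 mm⁻¹.
dᵢ = 1/0.0059529 ≈ 167.9856 mm.

167.986 mm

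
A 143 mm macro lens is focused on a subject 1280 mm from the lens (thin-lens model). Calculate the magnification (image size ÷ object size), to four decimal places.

0.1258×

Thin lens: 1/f = 1/dₒ + 1/dᵢ → 1/dᵢ = 1/143 − 1/1280 = 0.0062118 mm⁻¹, so dᵢ ≈ 160.9850 mm.
Magnification m = dᵢ/dₒ = 160.9850/1280 ≈ 0.12577.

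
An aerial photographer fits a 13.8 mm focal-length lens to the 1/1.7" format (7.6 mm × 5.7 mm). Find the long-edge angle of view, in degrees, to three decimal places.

Angle of view α = 2·arctan(w/2f) with w = 7.6 mm and f = 13.8 mm.
w/2f = 0.27536; arctan(0.27536) ≈ 15.3955°, so α ≈ 30.7911°.

30.791°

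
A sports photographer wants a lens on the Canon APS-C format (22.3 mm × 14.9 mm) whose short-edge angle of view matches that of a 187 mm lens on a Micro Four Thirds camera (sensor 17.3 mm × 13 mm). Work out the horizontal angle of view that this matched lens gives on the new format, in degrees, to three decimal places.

Equal short-edge AOV ⇒ f₂ = f₁ · 14.9/13 = 187 × 1.14615 ≈ 214.3308 mm.
Horizontal AOV on the new format = 2·arctan(22.3 / (2 × 214.3308)) = 2·arctan(0.05202) ≈ 5.9560°.

5.956°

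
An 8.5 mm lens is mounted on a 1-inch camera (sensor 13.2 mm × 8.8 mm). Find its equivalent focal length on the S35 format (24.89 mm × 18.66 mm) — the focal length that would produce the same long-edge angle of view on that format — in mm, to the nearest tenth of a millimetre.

Equal angle of view means equal width/f ratio, so f₂ = f₁ · (width₂/width₁) = 8.5 × 24.89/13.2.
f₂ = 8.5 × 1.88561 ≈ 16.028 mm.

16.0 mm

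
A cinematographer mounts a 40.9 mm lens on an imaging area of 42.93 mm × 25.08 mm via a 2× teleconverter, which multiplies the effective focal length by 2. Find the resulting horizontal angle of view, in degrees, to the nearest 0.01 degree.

29.41°

Effective focal length f = 40.9 × 2 = 81.8 mm.
α = 2·arctan(42.93 / (2 × 81.8)) = 2·arctan(0.26241) ≈ 29.4068°.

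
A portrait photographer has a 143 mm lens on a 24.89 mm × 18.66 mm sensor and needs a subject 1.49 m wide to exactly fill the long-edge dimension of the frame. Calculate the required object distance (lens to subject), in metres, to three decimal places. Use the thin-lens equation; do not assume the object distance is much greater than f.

8.703 m

W: 1.49 m = 1490 mm.
Magnification m = w/W = dᵢ/dₒ; combined with 1/f = 1/dₒ + 1/dᵢ this gives dₒ = f·(1 + W/w).
dₒ = 143 mm × (1 + 1490/24.89) = 143 × 60.8634 ≈ 8703.466 mm = 8.70347 m.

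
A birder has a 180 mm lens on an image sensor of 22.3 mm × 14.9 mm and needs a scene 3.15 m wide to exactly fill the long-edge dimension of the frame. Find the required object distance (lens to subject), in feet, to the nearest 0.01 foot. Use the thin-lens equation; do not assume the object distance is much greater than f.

84.01 ft

W: 3.15 m = 3150 mm.
Magnification m = w/W = dᵢ/dₒ; combined with 1/f = 1/dₒ + 1/dᵢ this gives dₒ = f·(1 + W/w).
dₒ = 180 mm × (1 + 3150/22.3) = 180 × 142.2556 ≈ 25606.009 mm = 25606.009/304.8 ft = 84.0092 ft.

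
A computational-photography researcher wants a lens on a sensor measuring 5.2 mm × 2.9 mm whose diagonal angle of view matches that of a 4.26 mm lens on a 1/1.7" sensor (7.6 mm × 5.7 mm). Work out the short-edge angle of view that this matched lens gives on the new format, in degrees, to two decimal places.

57.01°

Sensor diagonal = √(7.6² + 5.7²) = √90.2500 ≈ 9.5000 mm.
Sensor diagonal = √(5.2² + 2.9²) = √35.4500 ≈ 5.9540 mm.
Equal diagonal AOV ⇒ f₂ = f₁ · 5.9540/9.5000 = 4.26 × 0.62674 ≈ 2.6699 mm.
Short-edge AOV on the new format = 2·arctan(2.9 / (2 × 2.6699)) = 2·arctan(0.54309) ≈ 57.0121°.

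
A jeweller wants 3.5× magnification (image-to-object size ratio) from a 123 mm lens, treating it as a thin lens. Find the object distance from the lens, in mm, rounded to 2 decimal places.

With m = dᵢ/dₒ and 1/f = 1/dₒ + 1/dᵢ, substituting dᵢ = m·dₒ gives 1/f = (1 + 1/m)/dₒ, hence dₒ = f·(1 + 1/m).
dₒ = 123 × (1 + 1/3.5) = 123 × 1.28571 ≈ 158.143 mm.

158.14 mm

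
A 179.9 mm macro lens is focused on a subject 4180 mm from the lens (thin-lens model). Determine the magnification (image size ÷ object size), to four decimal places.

Thin lens: 1/f = 1/dₒ + 1/dᵢ → 1/dᵢ = 1/179.9 − 1/4180 = 0.0053194 mm⁻¹, so dᵢ ≈ 187.9908 mm.
Magnification m = dᵢ/dₒ = 187.9908/4180 ≈ 0.04497.

0.0450×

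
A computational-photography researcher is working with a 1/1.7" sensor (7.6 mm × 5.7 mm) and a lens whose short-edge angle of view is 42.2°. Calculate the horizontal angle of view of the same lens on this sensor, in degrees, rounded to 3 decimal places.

54.451°

From the short-edge AOV: f = 5.7 / (2·tan(21.1°)) = 5.7 / 0.77174 ≈ 7.3859 mm.
Horizontal AOV = 2·arctan(7.6 / (2 × 7.3859)) = 2·arctan(0.51449) ≈ 54.4508°.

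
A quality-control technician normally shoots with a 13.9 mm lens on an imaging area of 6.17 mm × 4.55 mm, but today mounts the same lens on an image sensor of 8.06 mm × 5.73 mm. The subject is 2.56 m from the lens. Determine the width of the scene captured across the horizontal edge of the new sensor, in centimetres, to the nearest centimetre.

148 cm

The focal length stays 13.9 mm; the relevant sensor dimension is now w = 8.06 mm. Object distance dₒ = 2.56 m = 2560 mm.
Thin-lens field width W = w·(dₒ − f)/f = 8.06 × (2560 − 13.9)/13.9 ≈ 1476.372 mm = 147.637 cm.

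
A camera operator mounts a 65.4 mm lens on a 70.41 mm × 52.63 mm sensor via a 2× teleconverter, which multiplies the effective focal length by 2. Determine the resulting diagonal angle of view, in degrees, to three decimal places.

37.148°

Effective focal length f = 65.4 × 2 = 130.8 mm.
Sensor diagonal = √(70.41² + 52.63²) = √7727.4850 ≈ 87.9061 mm.
α = 2·arctan(87.906 / (2 × 130.8)) = 2·arctan(0.33603) ≈ 37.1480°.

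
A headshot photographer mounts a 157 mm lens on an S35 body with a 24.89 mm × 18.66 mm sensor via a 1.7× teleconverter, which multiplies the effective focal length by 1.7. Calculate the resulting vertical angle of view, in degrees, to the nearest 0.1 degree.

Effective focal length f = 157 × 1.7 = 266.9 mm.
α = 2·arctan(18.66 / (2 × 266.9)) = 2·arctan(0.03496) ≈ 4.0041°.

4.0°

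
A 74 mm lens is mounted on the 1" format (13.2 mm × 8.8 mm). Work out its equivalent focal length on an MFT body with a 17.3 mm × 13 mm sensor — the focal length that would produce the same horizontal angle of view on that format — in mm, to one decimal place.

Equal angle of view means equal width/f ratio, so f₂ = f₁ · (width₂/width₁) = 74 × 17.3/13.2.
f₂ = 74 × 1.31061 ≈ 96.985 mm.

97.0 mm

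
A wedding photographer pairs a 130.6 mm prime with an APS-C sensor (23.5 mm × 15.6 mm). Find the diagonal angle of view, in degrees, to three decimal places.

Sensor diagonal = √(23.5² + 15.6²) = √795.6100 ≈ 28.2066 mm.
Angle of view α = 2·arctan(d/2f) with d = 28.2066 mm and f = 130.6 mm.
d/2f = 0.10799; arctan(0.10799) ≈ 6.1634°, so α ≈ 12.3268°.

12.327°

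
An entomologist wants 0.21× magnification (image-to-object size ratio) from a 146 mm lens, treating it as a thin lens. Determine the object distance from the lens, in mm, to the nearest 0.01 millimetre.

With m = dᵢ/dₒ and 1/f = 1/dₒ + 1/dᵢ, substituting dᵢ = m·dₒ gives 1/f = (1 + 1/m)/dₒ, hence dₒ = f·(1 + 1/m).
dₒ = 146 × (1 + 1/0.21) = 146 × 5.76190 ≈ 841.238 mm.

841.24 mm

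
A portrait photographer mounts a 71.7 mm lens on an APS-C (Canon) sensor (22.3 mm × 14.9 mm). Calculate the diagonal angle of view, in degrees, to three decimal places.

Sensor diagonal = √(22.3² + 14.9²) = √719.3000 ≈ 26.8198 mm.
Angle of view α = 2·arctan(d/2f) with d = 26.8198 mm and f = 71.7 mm.
d/2f = 0.18703; arctan(0.18703) ≈ 10.5935°, so α ≈ 21.1870°.

21.187°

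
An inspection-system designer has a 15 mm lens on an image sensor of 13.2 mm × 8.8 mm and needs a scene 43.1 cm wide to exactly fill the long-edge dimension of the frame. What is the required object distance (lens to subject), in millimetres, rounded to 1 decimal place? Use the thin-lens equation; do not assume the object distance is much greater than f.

504.8 mm

W: 43.1 cm = 431 mm.
Magnification m = w/W = dᵢ/dₒ; combined with 1/f = 1/dₒ + 1/dᵢ this gives dₒ = f·(1 + W/w).
dₒ = 15 mm × (1 + 431/13.2) = 15 × 33.6515 ≈ 504.773 mm.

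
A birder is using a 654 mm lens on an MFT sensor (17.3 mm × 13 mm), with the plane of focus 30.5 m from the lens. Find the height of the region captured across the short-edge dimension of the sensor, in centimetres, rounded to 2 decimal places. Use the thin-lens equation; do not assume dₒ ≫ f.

dₒ: 30.5 m = 30500 mm.
Similar triangles through the lens centre give W/dₒ = h/dᵢ; with 1/f = 1/dₒ + 1/dᵢ this gives W = h·(dₒ − f)/f.
W = 13 mm × (30500 − 654) / 654 = 13 × 45.6361 ≈ 593.269 mm = 59.3269 cm.

59.33 cm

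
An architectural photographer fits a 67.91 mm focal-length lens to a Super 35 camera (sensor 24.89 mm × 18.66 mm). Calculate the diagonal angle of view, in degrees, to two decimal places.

25.80°

Sensor diagonal = √(24.89² + 18.66²) = √967.7077 ≈ 31.1080 mm.
Angle of view α = 2·arctan(d/2f) with d = 31.1080 mm and f = 67.91 mm.
d/2f = 0.22904; arctan(0.22904) ≈ 12.9004°, so α ≈ 25.8009°.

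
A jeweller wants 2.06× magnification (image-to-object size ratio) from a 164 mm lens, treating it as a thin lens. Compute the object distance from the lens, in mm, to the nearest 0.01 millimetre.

243.61 mm

With m = dᵢ/dₒ and 1/f = 1/dₒ + 1/dᵢ, substituting dᵢ = m·dₒ gives 1/f = (1 + 1/m)/dₒ, hence dₒ = f·(1 + 1/m).
dₒ = 164 × (1 + 1/2.06) = 164 × 1.48544 ≈ 243.612 mm.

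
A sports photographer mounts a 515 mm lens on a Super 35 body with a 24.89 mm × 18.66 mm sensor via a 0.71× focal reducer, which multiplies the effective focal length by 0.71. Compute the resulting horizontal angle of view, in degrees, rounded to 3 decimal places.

Effective focal length f = 515 × 0.71 = 365.65 mm.
α = 2·arctan(24.89 / (2 × 365.65)) = 2·arctan(0.03404) ≈ 3.8987°.

3.899°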